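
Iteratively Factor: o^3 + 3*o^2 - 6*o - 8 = (o + 1)*(o^2 + 2*o - 8) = (o + 1)*(o + 4)*(o - 2)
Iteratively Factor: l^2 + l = (l)*(l + 1)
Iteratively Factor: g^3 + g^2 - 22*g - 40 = (g + 2)*(g^2 - g - 20) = (g - 5)*(g + 2)*(g + 4)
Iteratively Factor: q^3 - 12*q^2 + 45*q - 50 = (q - 5)*(q^2 - 7*q + 10) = (q - 5)^2*(q - 2)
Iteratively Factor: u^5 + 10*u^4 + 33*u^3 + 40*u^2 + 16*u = (u + 4)*(u^4 + 6*u^3 + 9*u^2 + 4*u) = u*(u + 4)*(u^3 + 6*u^2 + 9*u + 4) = u*(u + 1)*(u + 4)*(u^2 + 5*u + 4) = u*(u + 1)^2*(u + 4)*(u + 4)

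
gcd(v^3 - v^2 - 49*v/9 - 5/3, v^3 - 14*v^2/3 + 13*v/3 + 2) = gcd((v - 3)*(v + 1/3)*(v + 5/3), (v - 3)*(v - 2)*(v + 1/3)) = v^2 - 8*v/3 - 1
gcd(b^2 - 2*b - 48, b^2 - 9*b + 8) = b - 8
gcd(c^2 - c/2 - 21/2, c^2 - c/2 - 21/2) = c^2 - c/2 - 21/2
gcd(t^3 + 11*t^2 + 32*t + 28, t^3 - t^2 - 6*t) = t + 2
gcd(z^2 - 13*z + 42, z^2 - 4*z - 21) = z - 7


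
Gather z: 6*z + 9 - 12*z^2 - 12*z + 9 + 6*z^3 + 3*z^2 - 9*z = 6*z^3 - 9*z^2 - 15*z + 18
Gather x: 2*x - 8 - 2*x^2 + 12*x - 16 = -2*x^2 + 14*x - 24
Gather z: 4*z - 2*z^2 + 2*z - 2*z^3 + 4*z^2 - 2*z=-2*z^3 + 2*z^2 + 4*z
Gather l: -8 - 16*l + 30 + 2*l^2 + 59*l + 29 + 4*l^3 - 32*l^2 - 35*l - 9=4*l^3 - 30*l^2 + 8*l + 42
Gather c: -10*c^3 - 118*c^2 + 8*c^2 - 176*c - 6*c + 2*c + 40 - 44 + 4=-10*c^3 - 110*c^2 - 180*c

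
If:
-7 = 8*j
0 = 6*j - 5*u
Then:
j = -7/8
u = -21/20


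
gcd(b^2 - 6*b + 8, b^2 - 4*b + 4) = b - 2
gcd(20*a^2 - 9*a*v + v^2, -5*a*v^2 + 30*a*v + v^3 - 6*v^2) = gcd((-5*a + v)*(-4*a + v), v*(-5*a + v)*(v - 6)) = -5*a + v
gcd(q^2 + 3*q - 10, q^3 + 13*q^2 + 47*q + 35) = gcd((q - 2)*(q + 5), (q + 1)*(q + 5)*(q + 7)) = q + 5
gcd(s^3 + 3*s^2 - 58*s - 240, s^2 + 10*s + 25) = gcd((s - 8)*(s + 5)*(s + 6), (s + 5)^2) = s + 5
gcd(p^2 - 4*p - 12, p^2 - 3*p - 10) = p + 2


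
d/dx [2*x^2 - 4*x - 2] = 4*x - 4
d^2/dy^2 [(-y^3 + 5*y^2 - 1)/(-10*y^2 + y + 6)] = 2*(11*y^3 - 582*y^2 + 78*y - 119)/(1000*y^6 - 300*y^5 - 1770*y^4 + 359*y^3 + 1062*y^2 - 108*y - 216)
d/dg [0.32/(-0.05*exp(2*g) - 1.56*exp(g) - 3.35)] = (0.032*exp(g) + 0.4992)*exp(g)/(0.05*exp(2*g) + 1.56*exp(g) + 3.35)^2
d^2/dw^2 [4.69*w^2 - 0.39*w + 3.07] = 9.38000000000000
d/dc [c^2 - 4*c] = 2*c - 4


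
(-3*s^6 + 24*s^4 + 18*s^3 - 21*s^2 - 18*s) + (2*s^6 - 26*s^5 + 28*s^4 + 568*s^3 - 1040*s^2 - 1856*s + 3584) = -s^6 - 26*s^5 + 52*s^4 + 586*s^3 - 1061*s^2 - 1874*s + 3584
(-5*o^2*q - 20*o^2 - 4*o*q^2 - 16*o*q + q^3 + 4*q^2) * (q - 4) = -5*o^2*q^2 + 80*o^2 - 4*o*q^3 + 64*o*q + q^4 - 16*q^2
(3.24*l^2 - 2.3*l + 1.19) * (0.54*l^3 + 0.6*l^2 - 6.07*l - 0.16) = 1.7496*l^5 + 0.702*l^4 - 20.4042*l^3 + 14.1566*l^2 - 6.8553*l - 0.1904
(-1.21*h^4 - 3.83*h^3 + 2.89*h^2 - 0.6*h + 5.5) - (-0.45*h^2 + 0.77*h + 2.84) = -1.21*h^4 - 3.83*h^3 + 3.34*h^2 - 1.37*h + 2.66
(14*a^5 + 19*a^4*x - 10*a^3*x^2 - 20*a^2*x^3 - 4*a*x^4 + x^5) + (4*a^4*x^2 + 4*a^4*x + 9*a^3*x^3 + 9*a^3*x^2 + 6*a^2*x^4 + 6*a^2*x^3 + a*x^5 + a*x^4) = 14*a^5 + 4*a^4*x^2 + 23*a^4*x + 9*a^3*x^3 - a^3*x^2 + 6*a^2*x^4 - 14*a^2*x^3 + a*x^5 - 3*a*x^4 + x^5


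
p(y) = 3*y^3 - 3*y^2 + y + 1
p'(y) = 9*y^2 - 6*y + 1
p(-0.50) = -0.62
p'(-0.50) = 6.25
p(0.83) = 1.48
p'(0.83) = 2.22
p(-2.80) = -91.18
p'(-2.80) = 88.36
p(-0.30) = 0.35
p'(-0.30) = 3.61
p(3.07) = 62.60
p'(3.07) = 67.40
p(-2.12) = -43.19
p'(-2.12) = 54.17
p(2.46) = 29.97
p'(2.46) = 40.70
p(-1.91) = -32.76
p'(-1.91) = 45.29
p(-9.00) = -2438.00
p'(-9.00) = 784.00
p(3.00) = 58.00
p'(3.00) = 64.00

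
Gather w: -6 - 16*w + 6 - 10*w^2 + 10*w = -10*w^2 - 6*w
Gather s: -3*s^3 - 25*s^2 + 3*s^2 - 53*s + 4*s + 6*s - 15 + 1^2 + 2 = -3*s^3 - 22*s^2 - 43*s - 12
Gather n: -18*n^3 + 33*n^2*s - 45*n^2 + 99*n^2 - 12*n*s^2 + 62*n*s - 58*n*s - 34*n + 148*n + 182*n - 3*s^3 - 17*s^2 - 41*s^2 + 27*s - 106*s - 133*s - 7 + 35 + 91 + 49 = -18*n^3 + n^2*(33*s + 54) + n*(-12*s^2 + 4*s + 296) - 3*s^3 - 58*s^2 - 212*s + 168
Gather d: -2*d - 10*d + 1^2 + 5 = 6 - 12*d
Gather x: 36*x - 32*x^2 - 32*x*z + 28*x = -32*x^2 + x*(64 - 32*z)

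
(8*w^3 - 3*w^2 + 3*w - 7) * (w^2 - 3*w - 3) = 8*w^5 - 27*w^4 - 12*w^3 - 7*w^2 + 12*w + 21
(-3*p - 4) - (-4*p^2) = 4*p^2 - 3*p - 4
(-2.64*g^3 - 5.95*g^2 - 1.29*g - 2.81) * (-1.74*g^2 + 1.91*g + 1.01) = 4.5936*g^5 + 5.3106*g^4 - 11.7863*g^3 - 3.584*g^2 - 6.67*g - 2.8381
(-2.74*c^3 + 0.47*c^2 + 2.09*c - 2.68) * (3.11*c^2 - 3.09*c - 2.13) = -8.5214*c^5 + 9.9283*c^4 + 10.8838*c^3 - 15.794*c^2 + 3.8295*c + 5.7084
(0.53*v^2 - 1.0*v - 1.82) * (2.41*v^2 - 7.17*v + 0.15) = 1.2773*v^4 - 6.2101*v^3 + 2.8633*v^2 + 12.8994*v - 0.273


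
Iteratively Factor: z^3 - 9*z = (z - 3)*(z^2 + 3*z) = (z - 3)*(z + 3)*(z)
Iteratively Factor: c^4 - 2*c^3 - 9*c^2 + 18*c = (c - 2)*(c^3 - 9*c) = c*(c - 2)*(c^2 - 9) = c*(c - 2)*(c + 3)*(c - 3)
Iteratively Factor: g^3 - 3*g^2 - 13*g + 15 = (g + 3)*(g^2 - 6*g + 5) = (g - 1)*(g + 3)*(g - 5)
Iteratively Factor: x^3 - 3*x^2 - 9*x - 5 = (x - 5)*(x^2 + 2*x + 1) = (x - 5)*(x + 1)*(x + 1)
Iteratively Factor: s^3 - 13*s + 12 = (s + 4)*(s^2 - 4*s + 3) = (s - 1)*(s + 4)*(s - 3)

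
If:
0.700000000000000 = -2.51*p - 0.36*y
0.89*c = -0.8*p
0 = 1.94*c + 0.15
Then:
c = -0.08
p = 0.09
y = -2.54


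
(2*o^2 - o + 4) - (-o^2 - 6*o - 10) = 3*o^2 + 5*o + 14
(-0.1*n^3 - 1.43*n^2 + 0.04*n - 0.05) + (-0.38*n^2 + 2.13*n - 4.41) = -0.1*n^3 - 1.81*n^2 + 2.17*n - 4.46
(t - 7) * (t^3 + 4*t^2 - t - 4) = t^4 - 3*t^3 - 29*t^2 + 3*t + 28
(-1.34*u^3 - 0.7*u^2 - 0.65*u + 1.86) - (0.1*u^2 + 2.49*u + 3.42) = -1.34*u^3 - 0.8*u^2 - 3.14*u - 1.56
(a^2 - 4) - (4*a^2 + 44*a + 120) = -3*a^2 - 44*a - 124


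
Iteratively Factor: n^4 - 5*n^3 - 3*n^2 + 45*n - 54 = (n + 3)*(n^3 - 8*n^2 + 21*n - 18) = (n - 2)*(n + 3)*(n^2 - 6*n + 9) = (n - 3)*(n - 2)*(n + 3)*(n - 3)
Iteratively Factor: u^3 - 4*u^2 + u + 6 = (u - 2)*(u^2 - 2*u - 3) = (u - 2)*(u + 1)*(u - 3)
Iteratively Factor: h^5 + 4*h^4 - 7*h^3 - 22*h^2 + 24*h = (h + 3)*(h^4 + h^3 - 10*h^2 + 8*h) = (h + 3)*(h + 4)*(h^3 - 3*h^2 + 2*h) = (h - 1)*(h + 3)*(h + 4)*(h^2 - 2*h) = (h - 2)*(h - 1)*(h + 3)*(h + 4)*(h)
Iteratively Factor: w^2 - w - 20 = (w + 4)*(w - 5)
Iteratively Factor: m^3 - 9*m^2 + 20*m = (m)*(m^2 - 9*m + 20) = m*(m - 4)*(m - 5)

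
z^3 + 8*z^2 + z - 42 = (z - 2)*(z + 3)*(z + 7)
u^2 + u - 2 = (u - 1)*(u + 2)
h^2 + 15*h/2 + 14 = (h + 7/2)*(h + 4)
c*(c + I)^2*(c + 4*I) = c^4 + 6*I*c^3 - 9*c^2 - 4*I*c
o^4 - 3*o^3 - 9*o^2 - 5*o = o*(o - 5)*(o + 1)^2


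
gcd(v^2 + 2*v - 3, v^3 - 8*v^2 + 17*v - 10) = v - 1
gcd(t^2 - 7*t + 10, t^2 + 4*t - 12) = t - 2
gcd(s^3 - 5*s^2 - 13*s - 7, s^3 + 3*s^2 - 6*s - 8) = s + 1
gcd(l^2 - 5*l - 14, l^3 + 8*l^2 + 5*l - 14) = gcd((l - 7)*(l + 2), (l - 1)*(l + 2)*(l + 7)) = l + 2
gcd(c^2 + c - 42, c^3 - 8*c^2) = 1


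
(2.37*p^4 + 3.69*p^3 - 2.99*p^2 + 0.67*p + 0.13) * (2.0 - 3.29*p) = -7.7973*p^5 - 7.4001*p^4 + 17.2171*p^3 - 8.1843*p^2 + 0.9123*p + 0.26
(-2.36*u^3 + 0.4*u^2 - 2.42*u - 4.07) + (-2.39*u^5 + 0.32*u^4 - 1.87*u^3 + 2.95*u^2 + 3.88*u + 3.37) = -2.39*u^5 + 0.32*u^4 - 4.23*u^3 + 3.35*u^2 + 1.46*u - 0.7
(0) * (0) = 0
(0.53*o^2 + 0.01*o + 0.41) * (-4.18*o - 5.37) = -2.2154*o^3 - 2.8879*o^2 - 1.7675*o - 2.2017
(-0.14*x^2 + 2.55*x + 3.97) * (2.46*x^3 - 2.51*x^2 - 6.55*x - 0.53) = -0.3444*x^5 + 6.6244*x^4 + 4.2827*x^3 - 26.593*x^2 - 27.355*x - 2.1041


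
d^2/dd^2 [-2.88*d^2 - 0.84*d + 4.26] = -5.76000000000000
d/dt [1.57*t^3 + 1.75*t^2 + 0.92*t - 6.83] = 4.71*t^2 + 3.5*t + 0.92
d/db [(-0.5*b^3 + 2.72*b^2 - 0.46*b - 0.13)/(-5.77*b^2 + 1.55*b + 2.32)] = (2.885*b^4 - 1.55*b^3 - 1.9182*b^2 + 11.1206*b - 0.8657)/(33.2929*b^4 - 17.887*b^3 - 24.3703*b^2 + 7.192*b + 5.3824)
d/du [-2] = 0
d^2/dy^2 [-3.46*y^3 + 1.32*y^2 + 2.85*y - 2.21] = 2.64 - 20.76*y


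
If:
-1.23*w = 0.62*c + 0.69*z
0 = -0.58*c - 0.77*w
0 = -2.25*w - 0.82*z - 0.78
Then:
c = 0.59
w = -0.44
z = 0.26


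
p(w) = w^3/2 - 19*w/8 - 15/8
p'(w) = 3*w^2/2 - 19/8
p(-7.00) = -156.75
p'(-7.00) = 71.12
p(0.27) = -2.51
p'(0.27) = -2.27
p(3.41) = 9.85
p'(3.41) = 15.07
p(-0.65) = -0.47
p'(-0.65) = -1.74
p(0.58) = -3.15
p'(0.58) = -1.87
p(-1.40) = 0.08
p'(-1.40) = 0.56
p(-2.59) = -4.41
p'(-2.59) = 7.69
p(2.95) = 3.95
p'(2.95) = 10.68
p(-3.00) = -8.25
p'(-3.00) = 11.12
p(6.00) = 91.88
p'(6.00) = 51.62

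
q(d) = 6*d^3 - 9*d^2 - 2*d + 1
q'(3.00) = 106.00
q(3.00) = 76.00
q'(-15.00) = 4318.00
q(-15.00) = -22244.00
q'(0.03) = -2.52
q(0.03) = 0.93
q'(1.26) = 3.90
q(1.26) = -3.81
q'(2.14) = 41.91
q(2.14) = 14.31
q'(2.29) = 51.17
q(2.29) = 21.28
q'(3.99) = 212.74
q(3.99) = 230.87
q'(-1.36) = 55.77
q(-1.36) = -28.02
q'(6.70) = 685.42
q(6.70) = 1388.17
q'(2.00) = 34.00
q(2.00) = 9.00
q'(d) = 18*d^2 - 18*d - 2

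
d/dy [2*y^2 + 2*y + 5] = 4*y + 2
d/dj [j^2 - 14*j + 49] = 2*j - 14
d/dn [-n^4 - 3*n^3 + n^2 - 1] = n*(-4*n^2 - 9*n + 2)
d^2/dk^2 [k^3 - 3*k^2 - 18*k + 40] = 6*k - 6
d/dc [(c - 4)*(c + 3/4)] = 2*c - 13/4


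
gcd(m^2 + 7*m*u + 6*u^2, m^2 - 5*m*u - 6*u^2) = m + u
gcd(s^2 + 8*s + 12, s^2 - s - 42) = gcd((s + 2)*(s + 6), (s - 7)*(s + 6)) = s + 6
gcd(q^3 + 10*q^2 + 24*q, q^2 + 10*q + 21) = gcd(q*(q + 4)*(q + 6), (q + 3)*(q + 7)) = 1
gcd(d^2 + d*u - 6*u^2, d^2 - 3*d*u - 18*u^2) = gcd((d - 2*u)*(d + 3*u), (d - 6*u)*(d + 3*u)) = d + 3*u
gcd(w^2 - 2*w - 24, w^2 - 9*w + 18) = w - 6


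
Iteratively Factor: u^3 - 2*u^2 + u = (u)*(u^2 - 2*u + 1) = u*(u - 1)*(u - 1)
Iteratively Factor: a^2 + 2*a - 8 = (a - 2)*(a + 4)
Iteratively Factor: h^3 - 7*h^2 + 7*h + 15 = (h + 1)*(h^2 - 8*h + 15) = (h - 5)*(h + 1)*(h - 3)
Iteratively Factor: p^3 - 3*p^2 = (p - 3)*(p^2) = p*(p - 3)*(p)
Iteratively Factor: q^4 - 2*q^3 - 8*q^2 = (q + 2)*(q^3 - 4*q^2) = q*(q + 2)*(q^2 - 4*q) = q^2*(q + 2)*(q - 4)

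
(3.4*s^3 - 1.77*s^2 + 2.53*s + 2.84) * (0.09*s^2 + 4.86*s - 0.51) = 0.306*s^5 + 16.3647*s^4 - 10.1085*s^3 + 13.4541*s^2 + 12.5121*s - 1.4484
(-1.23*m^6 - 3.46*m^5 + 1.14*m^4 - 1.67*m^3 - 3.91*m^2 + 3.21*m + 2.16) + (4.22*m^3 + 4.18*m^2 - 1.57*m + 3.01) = -1.23*m^6 - 3.46*m^5 + 1.14*m^4 + 2.55*m^3 + 0.27*m^2 + 1.64*m + 5.17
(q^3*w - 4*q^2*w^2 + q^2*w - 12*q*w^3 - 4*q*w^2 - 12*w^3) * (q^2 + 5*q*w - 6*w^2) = q^5*w + q^4*w^2 + q^4*w - 38*q^3*w^3 + q^3*w^2 - 36*q^2*w^4 - 38*q^2*w^3 + 72*q*w^5 - 36*q*w^4 + 72*w^5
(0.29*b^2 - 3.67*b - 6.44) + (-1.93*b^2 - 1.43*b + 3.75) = -1.64*b^2 - 5.1*b - 2.69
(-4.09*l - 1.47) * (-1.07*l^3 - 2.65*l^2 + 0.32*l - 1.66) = 4.3763*l^4 + 12.4114*l^3 + 2.5867*l^2 + 6.319*l + 2.4402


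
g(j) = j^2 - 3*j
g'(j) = 2*j - 3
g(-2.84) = 16.59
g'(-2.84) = -8.68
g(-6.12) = 55.81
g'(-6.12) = -15.24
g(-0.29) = 0.95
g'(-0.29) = -3.58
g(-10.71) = 146.83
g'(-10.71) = -24.42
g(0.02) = -0.06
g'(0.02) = -2.96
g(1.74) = -2.19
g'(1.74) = 0.48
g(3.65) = 2.37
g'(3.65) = 4.30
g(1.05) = -2.05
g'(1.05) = -0.90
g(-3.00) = 18.00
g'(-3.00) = -9.00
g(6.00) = 18.00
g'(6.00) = 9.00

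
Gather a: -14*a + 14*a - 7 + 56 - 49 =0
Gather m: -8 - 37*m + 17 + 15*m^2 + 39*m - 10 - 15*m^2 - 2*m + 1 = 0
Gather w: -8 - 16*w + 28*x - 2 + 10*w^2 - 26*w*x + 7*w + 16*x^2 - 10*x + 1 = 10*w^2 + w*(-26*x - 9) + 16*x^2 + 18*x - 9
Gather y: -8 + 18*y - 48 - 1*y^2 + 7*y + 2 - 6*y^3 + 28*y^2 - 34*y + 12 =-6*y^3 + 27*y^2 - 9*y - 42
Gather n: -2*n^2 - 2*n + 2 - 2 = -2*n^2 - 2*n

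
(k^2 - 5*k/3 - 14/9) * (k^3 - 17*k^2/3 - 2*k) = k^5 - 22*k^4/3 + 53*k^3/9 + 328*k^2/27 + 28*k/9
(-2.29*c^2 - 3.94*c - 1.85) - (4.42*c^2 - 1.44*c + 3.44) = -6.71*c^2 - 2.5*c - 5.29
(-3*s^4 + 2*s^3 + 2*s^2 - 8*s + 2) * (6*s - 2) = -18*s^5 + 18*s^4 + 8*s^3 - 52*s^2 + 28*s - 4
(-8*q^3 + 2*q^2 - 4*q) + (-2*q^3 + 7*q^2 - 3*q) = -10*q^3 + 9*q^2 - 7*q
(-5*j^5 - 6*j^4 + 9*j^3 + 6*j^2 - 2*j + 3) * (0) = 0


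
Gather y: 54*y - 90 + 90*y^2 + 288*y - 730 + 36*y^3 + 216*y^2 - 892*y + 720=36*y^3 + 306*y^2 - 550*y - 100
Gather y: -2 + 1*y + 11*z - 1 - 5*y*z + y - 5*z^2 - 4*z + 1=y*(2 - 5*z) - 5*z^2 + 7*z - 2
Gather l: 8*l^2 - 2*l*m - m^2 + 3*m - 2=8*l^2 - 2*l*m - m^2 + 3*m - 2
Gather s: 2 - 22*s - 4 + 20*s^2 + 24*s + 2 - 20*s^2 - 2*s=0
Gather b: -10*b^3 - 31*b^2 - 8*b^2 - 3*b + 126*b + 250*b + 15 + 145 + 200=-10*b^3 - 39*b^2 + 373*b + 360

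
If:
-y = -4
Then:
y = 4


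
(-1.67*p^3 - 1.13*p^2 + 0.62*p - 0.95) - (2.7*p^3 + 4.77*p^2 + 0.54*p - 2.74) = -4.37*p^3 - 5.9*p^2 + 0.08*p + 1.79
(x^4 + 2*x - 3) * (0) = 0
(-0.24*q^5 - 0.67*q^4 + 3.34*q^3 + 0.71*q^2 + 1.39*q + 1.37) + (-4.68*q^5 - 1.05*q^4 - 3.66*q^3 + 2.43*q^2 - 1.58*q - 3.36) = -4.92*q^5 - 1.72*q^4 - 0.32*q^3 + 3.14*q^2 - 0.19*q - 1.99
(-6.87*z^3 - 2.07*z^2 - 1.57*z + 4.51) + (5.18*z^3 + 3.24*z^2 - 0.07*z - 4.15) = -1.69*z^3 + 1.17*z^2 - 1.64*z + 0.359999999999999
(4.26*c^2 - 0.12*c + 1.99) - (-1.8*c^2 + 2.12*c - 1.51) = 6.06*c^2 - 2.24*c + 3.5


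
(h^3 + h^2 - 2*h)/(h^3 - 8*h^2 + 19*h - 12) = h*(h + 2)/(h^2 - 7*h + 12)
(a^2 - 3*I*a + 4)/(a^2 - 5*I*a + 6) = (a - 4*I)/(a - 6*I)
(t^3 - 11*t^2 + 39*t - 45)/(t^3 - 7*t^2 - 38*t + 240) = (t^2 - 6*t + 9)/(t^2 - 2*t - 48)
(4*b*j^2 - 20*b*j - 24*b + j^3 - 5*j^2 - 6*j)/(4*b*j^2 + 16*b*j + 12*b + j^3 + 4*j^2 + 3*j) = (j - 6)/(j + 3)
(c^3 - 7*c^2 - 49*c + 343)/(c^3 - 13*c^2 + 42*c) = (c^2 - 49)/(c*(c - 6))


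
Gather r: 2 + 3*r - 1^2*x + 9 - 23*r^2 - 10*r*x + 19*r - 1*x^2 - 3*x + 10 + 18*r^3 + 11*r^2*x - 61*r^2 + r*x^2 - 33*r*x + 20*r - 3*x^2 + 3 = 18*r^3 + r^2*(11*x - 84) + r*(x^2 - 43*x + 42) - 4*x^2 - 4*x + 24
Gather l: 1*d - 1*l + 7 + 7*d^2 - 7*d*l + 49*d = 7*d^2 + 50*d + l*(-7*d - 1) + 7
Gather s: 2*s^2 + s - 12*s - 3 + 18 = 2*s^2 - 11*s + 15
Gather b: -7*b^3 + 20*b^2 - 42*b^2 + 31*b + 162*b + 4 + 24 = -7*b^3 - 22*b^2 + 193*b + 28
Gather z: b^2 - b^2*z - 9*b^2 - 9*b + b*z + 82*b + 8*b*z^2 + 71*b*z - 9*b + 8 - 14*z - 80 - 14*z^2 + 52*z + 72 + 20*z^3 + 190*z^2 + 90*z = -8*b^2 + 64*b + 20*z^3 + z^2*(8*b + 176) + z*(-b^2 + 72*b + 128)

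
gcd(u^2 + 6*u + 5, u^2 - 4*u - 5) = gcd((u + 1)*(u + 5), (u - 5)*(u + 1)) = u + 1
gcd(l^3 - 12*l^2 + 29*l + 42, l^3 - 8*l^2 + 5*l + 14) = l^2 - 6*l - 7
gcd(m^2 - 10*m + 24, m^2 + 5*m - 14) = 1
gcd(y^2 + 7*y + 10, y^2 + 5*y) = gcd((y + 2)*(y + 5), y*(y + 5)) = y + 5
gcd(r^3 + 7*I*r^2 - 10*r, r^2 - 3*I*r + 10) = r + 2*I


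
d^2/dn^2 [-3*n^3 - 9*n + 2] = -18*n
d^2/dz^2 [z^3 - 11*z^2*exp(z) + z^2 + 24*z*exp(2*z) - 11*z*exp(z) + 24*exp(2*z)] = -11*z^2*exp(z) + 96*z*exp(2*z) - 55*z*exp(z) + 6*z + 192*exp(2*z) - 44*exp(z) + 2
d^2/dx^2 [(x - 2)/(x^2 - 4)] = 2/(x^3 + 6*x^2 + 12*x + 8)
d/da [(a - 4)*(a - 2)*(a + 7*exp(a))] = 7*a^2*exp(a) + 3*a^2 - 28*a*exp(a) - 12*a + 14*exp(a) + 8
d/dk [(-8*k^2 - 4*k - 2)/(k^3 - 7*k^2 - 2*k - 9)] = 2*(4*k^4 + 4*k^3 - 3*k^2 + 58*k + 16)/(k^6 - 14*k^5 + 45*k^4 + 10*k^3 + 130*k^2 + 36*k + 81)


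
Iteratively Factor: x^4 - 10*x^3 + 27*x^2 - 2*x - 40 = (x - 4)*(x^3 - 6*x^2 + 3*x + 10) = (x - 4)*(x - 2)*(x^2 - 4*x - 5) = (x - 4)*(x - 2)*(x + 1)*(x - 5)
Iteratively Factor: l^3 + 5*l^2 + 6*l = (l + 3)*(l^2 + 2*l) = l*(l + 3)*(l + 2)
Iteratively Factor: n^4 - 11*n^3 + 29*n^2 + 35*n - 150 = (n + 2)*(n^3 - 13*n^2 + 55*n - 75) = (n - 3)*(n + 2)*(n^2 - 10*n + 25) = (n - 5)*(n - 3)*(n + 2)*(n - 5)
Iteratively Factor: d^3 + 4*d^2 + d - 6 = (d + 3)*(d^2 + d - 2) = (d - 1)*(d + 3)*(d + 2)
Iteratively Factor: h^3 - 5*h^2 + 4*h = (h - 1)*(h^2 - 4*h) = (h - 4)*(h - 1)*(h)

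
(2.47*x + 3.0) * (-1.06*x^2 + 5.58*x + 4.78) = -2.6182*x^3 + 10.6026*x^2 + 28.5466*x + 14.34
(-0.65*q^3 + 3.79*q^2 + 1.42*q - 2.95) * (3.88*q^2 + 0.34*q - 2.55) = -2.522*q^5 + 14.4842*q^4 + 8.4557*q^3 - 20.6277*q^2 - 4.624*q + 7.5225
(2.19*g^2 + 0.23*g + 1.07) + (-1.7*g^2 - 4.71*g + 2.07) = 0.49*g^2 - 4.48*g + 3.14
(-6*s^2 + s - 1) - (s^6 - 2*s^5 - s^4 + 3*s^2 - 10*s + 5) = -s^6 + 2*s^5 + s^4 - 9*s^2 + 11*s - 6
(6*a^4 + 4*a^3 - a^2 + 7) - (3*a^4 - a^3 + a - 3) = 3*a^4 + 5*a^3 - a^2 - a + 10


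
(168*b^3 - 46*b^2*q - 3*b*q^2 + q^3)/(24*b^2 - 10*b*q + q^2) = 7*b + q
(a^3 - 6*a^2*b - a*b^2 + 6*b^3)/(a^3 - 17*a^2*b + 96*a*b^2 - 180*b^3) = (a^2 - b^2)/(a^2 - 11*a*b + 30*b^2)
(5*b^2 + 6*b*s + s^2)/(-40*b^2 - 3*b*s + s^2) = (b + s)/(-8*b + s)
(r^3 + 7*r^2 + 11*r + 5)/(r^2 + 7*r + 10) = (r^2 + 2*r + 1)/(r + 2)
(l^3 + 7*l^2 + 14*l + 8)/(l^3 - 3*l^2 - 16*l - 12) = (l + 4)/(l - 6)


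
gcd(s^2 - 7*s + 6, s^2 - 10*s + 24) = s - 6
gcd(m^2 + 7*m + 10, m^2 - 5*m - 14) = m + 2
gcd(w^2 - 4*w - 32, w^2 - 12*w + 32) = w - 8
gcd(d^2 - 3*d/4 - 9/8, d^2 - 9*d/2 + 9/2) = d - 3/2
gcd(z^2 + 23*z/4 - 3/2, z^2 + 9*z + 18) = z + 6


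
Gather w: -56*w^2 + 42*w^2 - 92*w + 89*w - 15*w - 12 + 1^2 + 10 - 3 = -14*w^2 - 18*w - 4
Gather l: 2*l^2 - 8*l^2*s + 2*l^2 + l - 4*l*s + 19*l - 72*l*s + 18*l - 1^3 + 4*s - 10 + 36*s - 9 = l^2*(4 - 8*s) + l*(38 - 76*s) + 40*s - 20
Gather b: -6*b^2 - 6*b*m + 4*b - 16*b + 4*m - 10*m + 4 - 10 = -6*b^2 + b*(-6*m - 12) - 6*m - 6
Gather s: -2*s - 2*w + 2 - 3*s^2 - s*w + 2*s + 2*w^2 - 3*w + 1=-3*s^2 - s*w + 2*w^2 - 5*w + 3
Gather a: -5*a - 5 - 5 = -5*a - 10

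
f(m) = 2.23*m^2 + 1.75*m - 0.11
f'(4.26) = 20.75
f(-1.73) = 3.54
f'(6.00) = 28.51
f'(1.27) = 7.41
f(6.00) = 90.67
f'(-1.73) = -5.97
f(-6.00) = 69.67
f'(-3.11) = -12.12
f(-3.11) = 16.02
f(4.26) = 47.81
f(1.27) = 5.71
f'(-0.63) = -1.06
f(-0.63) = -0.33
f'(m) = 4.46*m + 1.75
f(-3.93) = 27.45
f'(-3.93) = -15.78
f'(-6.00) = -25.01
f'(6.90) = 32.52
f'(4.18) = 20.39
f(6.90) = 118.14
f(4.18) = 46.17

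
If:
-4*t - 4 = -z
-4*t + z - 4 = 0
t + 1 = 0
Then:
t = -1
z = 0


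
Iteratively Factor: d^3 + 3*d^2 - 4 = (d + 2)*(d^2 + d - 2) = (d + 2)^2*(d - 1)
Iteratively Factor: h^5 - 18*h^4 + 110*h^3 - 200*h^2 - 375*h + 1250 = (h - 5)*(h^4 - 13*h^3 + 45*h^2 + 25*h - 250) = (h - 5)^2*(h^3 - 8*h^2 + 5*h + 50) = (h - 5)^3*(h^2 - 3*h - 10) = (h - 5)^3*(h + 2)*(h - 5)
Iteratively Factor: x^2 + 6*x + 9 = (x + 3)*(x + 3)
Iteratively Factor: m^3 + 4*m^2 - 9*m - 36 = (m + 4)*(m^2 - 9) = (m + 3)*(m + 4)*(m - 3)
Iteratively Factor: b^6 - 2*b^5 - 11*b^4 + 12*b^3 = (b - 1)*(b^5 - b^4 - 12*b^3) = (b - 4)*(b - 1)*(b^4 + 3*b^3) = b*(b - 4)*(b - 1)*(b^3 + 3*b^2) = b*(b - 4)*(b - 1)*(b + 3)*(b^2) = b^2*(b - 4)*(b - 1)*(b + 3)*(b)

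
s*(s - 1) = s^2 - s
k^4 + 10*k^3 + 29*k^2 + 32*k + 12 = (k + 1)^2*(k + 2)*(k + 6)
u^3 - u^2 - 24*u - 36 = (u - 6)*(u + 2)*(u + 3)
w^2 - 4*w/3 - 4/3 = (w - 2)*(w + 2/3)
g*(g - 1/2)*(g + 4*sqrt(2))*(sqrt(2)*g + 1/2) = sqrt(2)*g^4 - sqrt(2)*g^3/2 + 17*g^3/2 - 17*g^2/4 + 2*sqrt(2)*g^2 - sqrt(2)*g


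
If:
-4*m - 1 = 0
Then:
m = -1/4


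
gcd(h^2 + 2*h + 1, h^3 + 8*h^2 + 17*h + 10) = h + 1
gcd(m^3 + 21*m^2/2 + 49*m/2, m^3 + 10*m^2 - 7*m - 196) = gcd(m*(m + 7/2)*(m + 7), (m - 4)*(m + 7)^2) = m + 7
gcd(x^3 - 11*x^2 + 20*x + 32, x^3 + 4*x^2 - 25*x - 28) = x^2 - 3*x - 4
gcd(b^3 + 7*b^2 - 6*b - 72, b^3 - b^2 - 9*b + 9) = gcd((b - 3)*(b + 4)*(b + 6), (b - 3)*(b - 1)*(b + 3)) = b - 3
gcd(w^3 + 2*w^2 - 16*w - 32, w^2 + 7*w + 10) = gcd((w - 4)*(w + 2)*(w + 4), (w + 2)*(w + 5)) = w + 2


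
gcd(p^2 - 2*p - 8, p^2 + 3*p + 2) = p + 2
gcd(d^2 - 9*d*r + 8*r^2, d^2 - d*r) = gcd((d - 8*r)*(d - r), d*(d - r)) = -d + r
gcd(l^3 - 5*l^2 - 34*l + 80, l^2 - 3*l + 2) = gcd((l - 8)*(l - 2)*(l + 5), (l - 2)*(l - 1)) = l - 2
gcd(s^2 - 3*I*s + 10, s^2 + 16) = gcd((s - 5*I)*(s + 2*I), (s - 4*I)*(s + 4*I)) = 1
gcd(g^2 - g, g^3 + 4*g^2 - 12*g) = g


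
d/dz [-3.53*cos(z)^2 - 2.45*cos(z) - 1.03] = (7.06*cos(z) + 2.45)*sin(z)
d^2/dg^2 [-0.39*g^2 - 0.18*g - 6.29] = -0.780000000000000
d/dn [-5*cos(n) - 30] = 5*sin(n)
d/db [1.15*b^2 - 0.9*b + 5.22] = 2.3*b - 0.9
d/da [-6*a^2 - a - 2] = -12*a - 1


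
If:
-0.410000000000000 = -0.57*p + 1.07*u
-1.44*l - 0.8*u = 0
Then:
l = -0.555555555555556*u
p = 1.87719298245614*u + 0.719298245614035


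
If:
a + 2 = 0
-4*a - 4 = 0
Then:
No Solution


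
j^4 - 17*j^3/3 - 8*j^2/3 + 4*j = j*(j - 6)*(j - 2/3)*(j + 1)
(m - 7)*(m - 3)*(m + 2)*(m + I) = m^4 - 8*m^3 + I*m^3 + m^2 - 8*I*m^2 + 42*m + I*m + 42*I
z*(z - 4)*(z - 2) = z^3 - 6*z^2 + 8*z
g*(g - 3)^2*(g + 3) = g^4 - 3*g^3 - 9*g^2 + 27*g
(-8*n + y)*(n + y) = -8*n^2 - 7*n*y + y^2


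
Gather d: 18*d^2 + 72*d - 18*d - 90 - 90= 18*d^2 + 54*d - 180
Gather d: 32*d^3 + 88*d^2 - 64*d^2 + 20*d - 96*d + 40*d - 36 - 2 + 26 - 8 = 32*d^3 + 24*d^2 - 36*d - 20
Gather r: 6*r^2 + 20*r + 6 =6*r^2 + 20*r + 6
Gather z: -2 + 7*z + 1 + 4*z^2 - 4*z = 4*z^2 + 3*z - 1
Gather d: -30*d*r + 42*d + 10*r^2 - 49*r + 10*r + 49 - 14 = d*(42 - 30*r) + 10*r^2 - 39*r + 35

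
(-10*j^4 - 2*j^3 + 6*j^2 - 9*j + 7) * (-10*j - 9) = 100*j^5 + 110*j^4 - 42*j^3 + 36*j^2 + 11*j - 63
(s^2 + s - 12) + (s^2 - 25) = 2*s^2 + s - 37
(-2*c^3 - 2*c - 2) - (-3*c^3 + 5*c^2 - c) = c^3 - 5*c^2 - c - 2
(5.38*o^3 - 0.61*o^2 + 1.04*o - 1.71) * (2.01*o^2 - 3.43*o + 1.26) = 10.8138*o^5 - 19.6795*o^4 + 10.9615*o^3 - 7.7729*o^2 + 7.1757*o - 2.1546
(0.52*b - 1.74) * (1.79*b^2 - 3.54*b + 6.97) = 0.9308*b^3 - 4.9554*b^2 + 9.784*b - 12.1278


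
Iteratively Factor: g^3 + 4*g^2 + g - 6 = (g + 2)*(g^2 + 2*g - 3) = (g - 1)*(g + 2)*(g + 3)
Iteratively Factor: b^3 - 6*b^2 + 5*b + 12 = (b + 1)*(b^2 - 7*b + 12) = (b - 4)*(b + 1)*(b - 3)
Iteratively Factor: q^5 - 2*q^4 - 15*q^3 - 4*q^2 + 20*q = (q + 2)*(q^4 - 4*q^3 - 7*q^2 + 10*q) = (q + 2)^2*(q^3 - 6*q^2 + 5*q) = (q - 5)*(q + 2)^2*(q^2 - q) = (q - 5)*(q - 1)*(q + 2)^2*(q)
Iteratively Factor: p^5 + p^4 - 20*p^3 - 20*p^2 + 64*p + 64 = (p - 4)*(p^4 + 5*p^3 - 20*p - 16) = (p - 4)*(p - 2)*(p^3 + 7*p^2 + 14*p + 8) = (p - 4)*(p - 2)*(p + 1)*(p^2 + 6*p + 8) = (p - 4)*(p - 2)*(p + 1)*(p + 2)*(p + 4)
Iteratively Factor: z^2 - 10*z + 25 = (z - 5)*(z - 5)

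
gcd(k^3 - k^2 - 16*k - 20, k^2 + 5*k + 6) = k + 2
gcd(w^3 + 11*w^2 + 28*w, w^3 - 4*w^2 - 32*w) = w^2 + 4*w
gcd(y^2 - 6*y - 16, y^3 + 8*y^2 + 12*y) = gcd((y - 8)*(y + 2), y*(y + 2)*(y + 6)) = y + 2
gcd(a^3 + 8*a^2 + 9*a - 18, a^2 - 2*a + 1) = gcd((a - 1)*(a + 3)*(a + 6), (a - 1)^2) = a - 1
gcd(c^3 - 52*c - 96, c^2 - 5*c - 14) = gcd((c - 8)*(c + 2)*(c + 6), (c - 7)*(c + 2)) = c + 2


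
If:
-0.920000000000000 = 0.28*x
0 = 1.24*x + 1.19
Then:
No Solution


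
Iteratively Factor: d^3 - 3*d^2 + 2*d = (d)*(d^2 - 3*d + 2) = d*(d - 1)*(d - 2)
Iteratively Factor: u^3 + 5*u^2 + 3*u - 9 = (u + 3)*(u^2 + 2*u - 3) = (u - 1)*(u + 3)*(u + 3)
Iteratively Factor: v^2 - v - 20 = (v + 4)*(v - 5)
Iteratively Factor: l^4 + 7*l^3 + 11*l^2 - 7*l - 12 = (l + 3)*(l^3 + 4*l^2 - l - 4) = (l + 3)*(l + 4)*(l^2 - 1) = (l - 1)*(l + 3)*(l + 4)*(l + 1)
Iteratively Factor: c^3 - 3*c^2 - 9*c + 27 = (c - 3)*(c^2 - 9) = (c - 3)^2*(c + 3)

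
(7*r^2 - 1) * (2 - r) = -7*r^3 + 14*r^2 + r - 2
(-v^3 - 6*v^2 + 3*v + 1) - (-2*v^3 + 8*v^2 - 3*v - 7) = v^3 - 14*v^2 + 6*v + 8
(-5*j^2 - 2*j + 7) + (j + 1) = -5*j^2 - j + 8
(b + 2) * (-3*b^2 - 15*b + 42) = -3*b^3 - 21*b^2 + 12*b + 84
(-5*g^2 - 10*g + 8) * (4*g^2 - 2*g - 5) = -20*g^4 - 30*g^3 + 77*g^2 + 34*g - 40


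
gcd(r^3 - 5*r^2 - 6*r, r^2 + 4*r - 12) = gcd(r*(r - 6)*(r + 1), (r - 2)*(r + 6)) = 1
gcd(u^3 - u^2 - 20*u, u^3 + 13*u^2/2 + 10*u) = u^2 + 4*u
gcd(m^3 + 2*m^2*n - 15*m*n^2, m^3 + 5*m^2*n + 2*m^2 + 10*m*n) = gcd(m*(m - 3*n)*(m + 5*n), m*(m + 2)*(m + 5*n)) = m^2 + 5*m*n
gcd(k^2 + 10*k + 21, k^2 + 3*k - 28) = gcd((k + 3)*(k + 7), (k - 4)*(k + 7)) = k + 7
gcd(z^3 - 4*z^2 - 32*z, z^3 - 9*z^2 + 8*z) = z^2 - 8*z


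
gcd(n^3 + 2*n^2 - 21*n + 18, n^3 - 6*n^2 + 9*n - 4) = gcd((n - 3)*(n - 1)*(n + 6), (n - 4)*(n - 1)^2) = n - 1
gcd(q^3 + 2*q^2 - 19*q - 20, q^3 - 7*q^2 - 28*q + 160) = q^2 + q - 20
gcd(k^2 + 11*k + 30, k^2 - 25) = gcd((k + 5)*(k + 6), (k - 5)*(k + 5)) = k + 5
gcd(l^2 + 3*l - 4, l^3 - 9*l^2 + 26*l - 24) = 1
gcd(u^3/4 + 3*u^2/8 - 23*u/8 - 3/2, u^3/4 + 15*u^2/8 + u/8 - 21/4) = 1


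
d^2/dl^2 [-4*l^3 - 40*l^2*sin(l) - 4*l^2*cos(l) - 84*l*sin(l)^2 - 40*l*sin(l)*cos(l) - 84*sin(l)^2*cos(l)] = 40*l^2*sin(l) + 4*l^2*cos(l) + 16*l*sin(l) + 80*l*sin(2*l) - 160*l*cos(l) - 168*l*cos(2*l) - 24*l - 80*sin(l) - 168*sin(2*l) + 13*cos(l) - 80*cos(2*l) - 189*cos(3*l)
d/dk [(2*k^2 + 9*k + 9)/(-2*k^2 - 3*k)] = 3/k^2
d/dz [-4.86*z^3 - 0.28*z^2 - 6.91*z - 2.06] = -14.58*z^2 - 0.56*z - 6.91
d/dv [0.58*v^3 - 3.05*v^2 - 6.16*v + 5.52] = 1.74*v^2 - 6.1*v - 6.16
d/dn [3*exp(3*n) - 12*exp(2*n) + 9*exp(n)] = (9*exp(2*n) - 24*exp(n) + 9)*exp(n)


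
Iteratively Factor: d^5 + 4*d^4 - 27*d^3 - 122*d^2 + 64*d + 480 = (d - 2)*(d^4 + 6*d^3 - 15*d^2 - 152*d - 240) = (d - 2)*(d + 3)*(d^3 + 3*d^2 - 24*d - 80) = (d - 2)*(d + 3)*(d + 4)*(d^2 - d - 20) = (d - 5)*(d - 2)*(d + 3)*(d + 4)*(d + 4)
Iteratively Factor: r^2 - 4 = (r - 2)*(r + 2)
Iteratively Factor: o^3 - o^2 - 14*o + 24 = (o - 3)*(o^2 + 2*o - 8) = (o - 3)*(o + 4)*(o - 2)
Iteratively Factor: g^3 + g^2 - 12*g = (g)*(g^2 + g - 12) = g*(g + 4)*(g - 3)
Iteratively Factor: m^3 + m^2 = (m + 1)*(m^2) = m*(m + 1)*(m)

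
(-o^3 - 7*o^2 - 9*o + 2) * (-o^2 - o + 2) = o^5 + 8*o^4 + 14*o^3 - 7*o^2 - 20*o + 4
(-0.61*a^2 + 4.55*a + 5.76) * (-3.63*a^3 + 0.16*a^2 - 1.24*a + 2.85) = 2.2143*a^5 - 16.6141*a^4 - 19.4244*a^3 - 6.4589*a^2 + 5.8251*a + 16.416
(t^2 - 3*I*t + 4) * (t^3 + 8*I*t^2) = t^5 + 5*I*t^4 + 28*t^3 + 32*I*t^2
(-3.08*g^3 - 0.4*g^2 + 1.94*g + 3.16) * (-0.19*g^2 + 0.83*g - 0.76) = 0.5852*g^5 - 2.4804*g^4 + 1.6402*g^3 + 1.3138*g^2 + 1.1484*g - 2.4016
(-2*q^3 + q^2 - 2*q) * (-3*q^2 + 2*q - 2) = 6*q^5 - 7*q^4 + 12*q^3 - 6*q^2 + 4*q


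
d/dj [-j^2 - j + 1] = -2*j - 1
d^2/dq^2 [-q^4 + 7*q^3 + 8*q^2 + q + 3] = -12*q^2 + 42*q + 16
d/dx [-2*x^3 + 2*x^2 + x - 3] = -6*x^2 + 4*x + 1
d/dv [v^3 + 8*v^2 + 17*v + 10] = 3*v^2 + 16*v + 17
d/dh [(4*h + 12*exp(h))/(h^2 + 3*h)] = 4*(h*(h + 3)*(3*exp(h) + 1) - (h + 3*exp(h))*(2*h + 3))/(h^2*(h + 3)^2)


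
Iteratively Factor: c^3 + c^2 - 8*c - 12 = (c - 3)*(c^2 + 4*c + 4) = (c - 3)*(c + 2)*(c + 2)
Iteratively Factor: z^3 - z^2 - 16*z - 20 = (z - 5)*(z^2 + 4*z + 4) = (z - 5)*(z + 2)*(z + 2)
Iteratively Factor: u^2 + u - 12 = (u + 4)*(u - 3)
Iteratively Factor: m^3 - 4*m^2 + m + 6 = (m + 1)*(m^2 - 5*m + 6) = (m - 2)*(m + 1)*(m - 3)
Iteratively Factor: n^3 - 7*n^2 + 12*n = (n - 4)*(n^2 - 3*n) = n*(n - 4)*(n - 3)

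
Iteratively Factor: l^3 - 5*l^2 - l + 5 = (l + 1)*(l^2 - 6*l + 5) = (l - 5)*(l + 1)*(l - 1)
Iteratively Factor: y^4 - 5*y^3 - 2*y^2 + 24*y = (y - 3)*(y^3 - 2*y^2 - 8*y) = (y - 4)*(y - 3)*(y^2 + 2*y) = y*(y - 4)*(y - 3)*(y + 2)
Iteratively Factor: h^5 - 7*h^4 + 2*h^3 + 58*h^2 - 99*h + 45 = (h - 1)*(h^4 - 6*h^3 - 4*h^2 + 54*h - 45) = (h - 3)*(h - 1)*(h^3 - 3*h^2 - 13*h + 15) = (h - 3)*(h - 1)^2*(h^2 - 2*h - 15) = (h - 5)*(h - 3)*(h - 1)^2*(h + 3)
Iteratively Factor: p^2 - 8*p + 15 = (p - 5)*(p - 3)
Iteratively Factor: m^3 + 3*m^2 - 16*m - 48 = (m - 4)*(m^2 + 7*m + 12) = (m - 4)*(m + 3)*(m + 4)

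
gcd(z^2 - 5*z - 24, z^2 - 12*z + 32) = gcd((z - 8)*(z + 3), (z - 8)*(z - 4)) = z - 8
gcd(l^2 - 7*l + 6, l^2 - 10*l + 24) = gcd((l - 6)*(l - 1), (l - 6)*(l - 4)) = l - 6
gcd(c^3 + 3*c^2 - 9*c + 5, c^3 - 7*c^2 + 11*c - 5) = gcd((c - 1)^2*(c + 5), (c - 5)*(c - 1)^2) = c^2 - 2*c + 1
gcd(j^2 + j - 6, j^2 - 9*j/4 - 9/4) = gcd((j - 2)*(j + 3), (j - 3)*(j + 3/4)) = 1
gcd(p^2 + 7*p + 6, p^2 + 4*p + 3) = p + 1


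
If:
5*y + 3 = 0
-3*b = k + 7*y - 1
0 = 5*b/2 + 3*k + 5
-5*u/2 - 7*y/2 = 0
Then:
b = 206/65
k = -56/13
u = 21/25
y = -3/5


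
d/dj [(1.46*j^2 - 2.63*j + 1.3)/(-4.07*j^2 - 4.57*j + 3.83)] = (-17.3763*j^2 + 21.7656*j - 4.1319)/(16.5649*j^4 + 37.1998*j^3 - 10.2913*j^2 - 35.0062*j + 14.6689)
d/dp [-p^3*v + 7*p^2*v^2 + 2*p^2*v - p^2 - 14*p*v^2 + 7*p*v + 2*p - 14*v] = -3*p^2*v + 14*p*v^2 + 4*p*v - 2*p - 14*v^2 + 7*v + 2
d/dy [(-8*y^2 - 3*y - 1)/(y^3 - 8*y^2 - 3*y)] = (8*y^4 + 6*y^3 + 3*y^2 - 16*y - 3)/(y^2*(y^4 - 16*y^3 + 58*y^2 + 48*y + 9))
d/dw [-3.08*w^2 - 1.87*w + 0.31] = -6.16*w - 1.87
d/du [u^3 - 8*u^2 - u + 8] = 3*u^2 - 16*u - 1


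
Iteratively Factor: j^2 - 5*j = (j - 5)*(j)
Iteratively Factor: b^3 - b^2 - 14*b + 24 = (b - 2)*(b^2 + b - 12) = (b - 2)*(b + 4)*(b - 3)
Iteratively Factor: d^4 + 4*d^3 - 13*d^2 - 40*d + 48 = (d - 3)*(d^3 + 7*d^2 + 8*d - 16) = (d - 3)*(d + 4)*(d^2 + 3*d - 4) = (d - 3)*(d - 1)*(d + 4)*(d + 4)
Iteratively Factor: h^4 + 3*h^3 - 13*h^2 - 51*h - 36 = (h + 1)*(h^3 + 2*h^2 - 15*h - 36) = (h + 1)*(h + 3)*(h^2 - h - 12) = (h - 4)*(h + 1)*(h + 3)*(h + 3)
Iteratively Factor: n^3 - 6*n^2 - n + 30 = (n - 5)*(n^2 - n - 6) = (n - 5)*(n + 2)*(n - 3)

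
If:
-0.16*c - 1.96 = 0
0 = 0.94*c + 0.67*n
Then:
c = -12.25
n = 17.19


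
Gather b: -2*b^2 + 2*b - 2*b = -2*b^2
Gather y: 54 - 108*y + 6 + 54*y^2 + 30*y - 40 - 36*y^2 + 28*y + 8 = 18*y^2 - 50*y + 28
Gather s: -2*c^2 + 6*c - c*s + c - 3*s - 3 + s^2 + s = -2*c^2 + 7*c + s^2 + s*(-c - 2) - 3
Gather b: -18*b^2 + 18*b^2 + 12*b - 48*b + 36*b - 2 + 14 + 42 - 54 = 0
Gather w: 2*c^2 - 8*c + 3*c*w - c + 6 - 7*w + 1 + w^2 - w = 2*c^2 - 9*c + w^2 + w*(3*c - 8) + 7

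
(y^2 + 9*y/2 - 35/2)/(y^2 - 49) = (y - 5/2)/(y - 7)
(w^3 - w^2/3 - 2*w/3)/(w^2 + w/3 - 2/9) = 3*w*(w - 1)/(3*w - 1)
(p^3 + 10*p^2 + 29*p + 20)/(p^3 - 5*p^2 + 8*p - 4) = (p^3 + 10*p^2 + 29*p + 20)/(p^3 - 5*p^2 + 8*p - 4)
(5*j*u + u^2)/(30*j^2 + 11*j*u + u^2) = u/(6*j + u)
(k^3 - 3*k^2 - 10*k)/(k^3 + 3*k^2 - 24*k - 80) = k*(k + 2)/(k^2 + 8*k + 16)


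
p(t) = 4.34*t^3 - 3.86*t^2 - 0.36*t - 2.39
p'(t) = 13.02*t^2 - 7.72*t - 0.36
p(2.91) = 70.82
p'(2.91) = 87.43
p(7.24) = 1439.72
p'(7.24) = 626.22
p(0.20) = -2.58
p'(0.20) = -1.38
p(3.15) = 93.83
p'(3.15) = 104.51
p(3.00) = 78.97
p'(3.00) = 93.66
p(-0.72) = -5.75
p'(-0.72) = 11.95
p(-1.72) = -35.27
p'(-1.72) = 51.44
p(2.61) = 47.54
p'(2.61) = 68.18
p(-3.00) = -153.23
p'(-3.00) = 139.98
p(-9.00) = -3475.67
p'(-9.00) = 1123.74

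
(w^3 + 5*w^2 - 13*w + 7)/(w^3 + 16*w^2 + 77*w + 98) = (w^2 - 2*w + 1)/(w^2 + 9*w + 14)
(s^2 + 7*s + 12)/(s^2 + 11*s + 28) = (s + 3)/(s + 7)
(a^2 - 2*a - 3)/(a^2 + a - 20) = (a^2 - 2*a - 3)/(a^2 + a - 20)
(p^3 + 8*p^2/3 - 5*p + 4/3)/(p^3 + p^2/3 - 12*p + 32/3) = (3*p - 1)/(3*p - 8)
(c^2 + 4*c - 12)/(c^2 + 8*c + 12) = (c - 2)/(c + 2)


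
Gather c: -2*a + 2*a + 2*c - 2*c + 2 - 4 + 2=0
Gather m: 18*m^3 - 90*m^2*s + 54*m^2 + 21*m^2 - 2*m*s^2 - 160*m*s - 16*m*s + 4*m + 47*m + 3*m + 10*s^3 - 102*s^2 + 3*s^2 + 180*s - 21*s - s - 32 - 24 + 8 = 18*m^3 + m^2*(75 - 90*s) + m*(-2*s^2 - 176*s + 54) + 10*s^3 - 99*s^2 + 158*s - 48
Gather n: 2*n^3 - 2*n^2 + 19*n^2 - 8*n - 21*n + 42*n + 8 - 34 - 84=2*n^3 + 17*n^2 + 13*n - 110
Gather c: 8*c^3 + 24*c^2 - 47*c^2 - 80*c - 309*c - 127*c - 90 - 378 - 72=8*c^3 - 23*c^2 - 516*c - 540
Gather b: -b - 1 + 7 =6 - b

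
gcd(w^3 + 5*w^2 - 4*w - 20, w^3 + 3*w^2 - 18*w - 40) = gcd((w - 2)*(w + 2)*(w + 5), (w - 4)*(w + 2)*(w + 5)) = w^2 + 7*w + 10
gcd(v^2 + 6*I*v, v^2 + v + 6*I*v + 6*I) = v + 6*I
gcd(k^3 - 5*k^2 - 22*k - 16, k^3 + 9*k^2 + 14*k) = k + 2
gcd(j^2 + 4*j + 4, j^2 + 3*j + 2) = j + 2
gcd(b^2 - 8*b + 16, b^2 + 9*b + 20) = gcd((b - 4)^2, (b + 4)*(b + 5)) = 1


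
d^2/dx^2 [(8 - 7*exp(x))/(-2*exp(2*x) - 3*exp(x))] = 2*(14*exp(3*x) - 85*exp(2*x) - 72*exp(x) - 36)*exp(-x)/(8*exp(3*x) + 36*exp(2*x) + 54*exp(x) + 27)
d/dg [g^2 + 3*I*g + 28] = 2*g + 3*I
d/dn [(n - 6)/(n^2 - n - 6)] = (n^2 - n - (n - 6)*(2*n - 1) - 6)/(-n^2 + n + 6)^2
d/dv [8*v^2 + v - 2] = 16*v + 1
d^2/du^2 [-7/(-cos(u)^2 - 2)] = 14*(-2*sin(u)^4 - 3*sin(u)^2 + 3)/(cos(u)^2 + 2)^3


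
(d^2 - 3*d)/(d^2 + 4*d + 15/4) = 4*d*(d - 3)/(4*d^2 + 16*d + 15)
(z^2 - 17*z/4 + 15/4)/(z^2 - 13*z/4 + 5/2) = (z - 3)/(z - 2)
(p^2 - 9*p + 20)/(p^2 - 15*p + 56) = (p^2 - 9*p + 20)/(p^2 - 15*p + 56)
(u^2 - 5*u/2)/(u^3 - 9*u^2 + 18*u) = (u - 5/2)/(u^2 - 9*u + 18)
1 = 1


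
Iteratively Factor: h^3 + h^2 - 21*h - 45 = (h - 5)*(h^2 + 6*h + 9) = (h - 5)*(h + 3)*(h + 3)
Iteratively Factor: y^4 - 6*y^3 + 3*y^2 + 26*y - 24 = (y + 2)*(y^3 - 8*y^2 + 19*y - 12) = (y - 3)*(y + 2)*(y^2 - 5*y + 4) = (y - 4)*(y - 3)*(y + 2)*(y - 1)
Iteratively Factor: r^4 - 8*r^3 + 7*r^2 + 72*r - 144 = (r - 3)*(r^3 - 5*r^2 - 8*r + 48) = (r - 4)*(r - 3)*(r^2 - r - 12) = (r - 4)*(r - 3)*(r + 3)*(r - 4)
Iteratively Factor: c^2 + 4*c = (c)*(c + 4)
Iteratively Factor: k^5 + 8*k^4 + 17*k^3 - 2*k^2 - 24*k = (k + 3)*(k^4 + 5*k^3 + 2*k^2 - 8*k) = (k + 3)*(k + 4)*(k^3 + k^2 - 2*k) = k*(k + 3)*(k + 4)*(k^2 + k - 2) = k*(k + 2)*(k + 3)*(k + 4)*(k - 1)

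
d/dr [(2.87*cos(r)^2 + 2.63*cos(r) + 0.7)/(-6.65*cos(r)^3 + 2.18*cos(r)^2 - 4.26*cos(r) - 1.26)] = (-19.0855*cos(r)^4 - 34.979*cos(r)^3 + 3.9946*cos(r)^2 + 10.2844*cos(r) + 0.3318)*sin(r)/(44.2225*cos(r)^6 - 28.994*cos(r)^5 + 61.4104*cos(r)^4 - 1.8156*cos(r)^3 + 12.654*cos(r)^2 + 10.7352*cos(r) + 1.5876)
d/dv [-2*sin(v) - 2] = -2*cos(v)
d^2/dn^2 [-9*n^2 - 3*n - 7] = -18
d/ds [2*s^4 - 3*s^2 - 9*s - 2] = 8*s^3 - 6*s - 9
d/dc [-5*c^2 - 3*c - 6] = -10*c - 3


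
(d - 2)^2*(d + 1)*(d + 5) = d^4 + 2*d^3 - 15*d^2 + 4*d + 20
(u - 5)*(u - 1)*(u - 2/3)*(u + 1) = u^4 - 17*u^3/3 + 7*u^2/3 + 17*u/3 - 10/3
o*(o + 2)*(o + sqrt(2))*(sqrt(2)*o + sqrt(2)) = sqrt(2)*o^4 + 2*o^3 + 3*sqrt(2)*o^3 + 2*sqrt(2)*o^2 + 6*o^2 + 4*o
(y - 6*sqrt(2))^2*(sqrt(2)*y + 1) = sqrt(2)*y^3 - 23*y^2 + 60*sqrt(2)*y + 72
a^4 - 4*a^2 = a^2*(a - 2)*(a + 2)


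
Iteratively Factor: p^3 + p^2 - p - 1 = (p + 1)*(p^2 - 1) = (p - 1)*(p + 1)*(p + 1)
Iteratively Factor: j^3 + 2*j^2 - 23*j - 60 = (j + 4)*(j^2 - 2*j - 15) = (j + 3)*(j + 4)*(j - 5)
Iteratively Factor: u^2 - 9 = (u + 3)*(u - 3)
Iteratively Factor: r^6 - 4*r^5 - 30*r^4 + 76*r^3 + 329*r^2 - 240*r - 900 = (r + 3)*(r^5 - 7*r^4 - 9*r^3 + 103*r^2 + 20*r - 300) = (r + 2)*(r + 3)*(r^4 - 9*r^3 + 9*r^2 + 85*r - 150) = (r + 2)*(r + 3)^2*(r^3 - 12*r^2 + 45*r - 50) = (r - 2)*(r + 2)*(r + 3)^2*(r^2 - 10*r + 25) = (r - 5)*(r - 2)*(r + 2)*(r + 3)^2*(r - 5)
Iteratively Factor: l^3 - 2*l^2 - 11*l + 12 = (l - 1)*(l^2 - l - 12) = (l - 4)*(l - 1)*(l + 3)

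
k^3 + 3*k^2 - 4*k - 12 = (k - 2)*(k + 2)*(k + 3)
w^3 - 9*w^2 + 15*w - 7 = (w - 7)*(w - 1)^2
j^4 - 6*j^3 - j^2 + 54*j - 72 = (j - 4)*(j - 3)*(j - 2)*(j + 3)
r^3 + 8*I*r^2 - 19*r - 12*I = (r + I)*(r + 3*I)*(r + 4*I)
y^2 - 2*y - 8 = (y - 4)*(y + 2)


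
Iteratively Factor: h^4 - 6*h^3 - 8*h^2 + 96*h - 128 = (h + 4)*(h^3 - 10*h^2 + 32*h - 32) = (h - 2)*(h + 4)*(h^2 - 8*h + 16) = (h - 4)*(h - 2)*(h + 4)*(h - 4)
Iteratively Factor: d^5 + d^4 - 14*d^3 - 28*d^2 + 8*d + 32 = (d + 2)*(d^4 - d^3 - 12*d^2 - 4*d + 16) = (d + 2)^2*(d^3 - 3*d^2 - 6*d + 8) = (d + 2)^3*(d^2 - 5*d + 4) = (d - 1)*(d + 2)^3*(d - 4)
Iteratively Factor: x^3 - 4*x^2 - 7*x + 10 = (x + 2)*(x^2 - 6*x + 5) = (x - 5)*(x + 2)*(x - 1)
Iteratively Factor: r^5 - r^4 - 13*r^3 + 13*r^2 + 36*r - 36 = (r + 3)*(r^4 - 4*r^3 - r^2 + 16*r - 12) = (r - 3)*(r + 3)*(r^3 - r^2 - 4*r + 4) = (r - 3)*(r + 2)*(r + 3)*(r^2 - 3*r + 2) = (r - 3)*(r - 2)*(r + 2)*(r + 3)*(r - 1)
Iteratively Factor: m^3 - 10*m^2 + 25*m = (m - 5)*(m^2 - 5*m) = (m - 5)^2*(m)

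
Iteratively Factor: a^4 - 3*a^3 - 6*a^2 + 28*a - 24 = (a - 2)*(a^3 - a^2 - 8*a + 12) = (a - 2)^2*(a^2 + a - 6) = (a - 2)^3*(a + 3)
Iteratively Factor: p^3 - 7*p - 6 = (p + 2)*(p^2 - 2*p - 3) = (p + 1)*(p + 2)*(p - 3)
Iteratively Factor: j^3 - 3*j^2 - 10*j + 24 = (j + 3)*(j^2 - 6*j + 8) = (j - 2)*(j + 3)*(j - 4)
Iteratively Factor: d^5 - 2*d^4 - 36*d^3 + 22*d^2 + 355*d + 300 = (d - 5)*(d^4 + 3*d^3 - 21*d^2 - 83*d - 60) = (d - 5)^2*(d^3 + 8*d^2 + 19*d + 12) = (d - 5)^2*(d + 3)*(d^2 + 5*d + 4) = (d - 5)^2*(d + 1)*(d + 3)*(d + 4)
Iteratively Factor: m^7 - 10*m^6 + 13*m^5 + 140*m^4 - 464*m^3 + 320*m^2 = (m - 4)*(m^6 - 6*m^5 - 11*m^4 + 96*m^3 - 80*m^2) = (m - 4)*(m - 1)*(m^5 - 5*m^4 - 16*m^3 + 80*m^2) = m*(m - 4)*(m - 1)*(m^4 - 5*m^3 - 16*m^2 + 80*m) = m*(m - 4)^2*(m - 1)*(m^3 - m^2 - 20*m) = m*(m - 4)^2*(m - 1)*(m + 4)*(m^2 - 5*m) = m*(m - 5)*(m - 4)^2*(m - 1)*(m + 4)*(m)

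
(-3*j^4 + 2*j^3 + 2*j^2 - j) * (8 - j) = 3*j^5 - 26*j^4 + 14*j^3 + 17*j^2 - 8*j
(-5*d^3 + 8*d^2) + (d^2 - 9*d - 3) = -5*d^3 + 9*d^2 - 9*d - 3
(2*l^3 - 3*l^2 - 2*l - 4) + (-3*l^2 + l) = 2*l^3 - 6*l^2 - l - 4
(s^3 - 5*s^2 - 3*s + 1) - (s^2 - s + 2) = s^3 - 6*s^2 - 2*s - 1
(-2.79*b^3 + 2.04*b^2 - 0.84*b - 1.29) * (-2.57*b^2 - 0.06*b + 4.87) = 7.1703*b^5 - 5.0754*b^4 - 11.5509*b^3 + 13.3005*b^2 - 4.0134*b - 6.2823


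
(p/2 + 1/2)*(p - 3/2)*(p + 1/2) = p^3/2 - 7*p/8 - 3/8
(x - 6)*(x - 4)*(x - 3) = x^3 - 13*x^2 + 54*x - 72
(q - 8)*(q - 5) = q^2 - 13*q + 40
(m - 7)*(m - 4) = m^2 - 11*m + 28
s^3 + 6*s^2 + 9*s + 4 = (s + 1)^2*(s + 4)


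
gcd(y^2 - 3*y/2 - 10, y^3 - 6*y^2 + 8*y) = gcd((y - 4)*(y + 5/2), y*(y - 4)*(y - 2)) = y - 4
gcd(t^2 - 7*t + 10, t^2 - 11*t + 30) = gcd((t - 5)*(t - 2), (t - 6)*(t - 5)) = t - 5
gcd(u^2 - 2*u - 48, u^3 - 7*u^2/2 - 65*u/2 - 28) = u - 8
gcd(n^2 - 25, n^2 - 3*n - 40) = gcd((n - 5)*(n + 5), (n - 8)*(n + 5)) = n + 5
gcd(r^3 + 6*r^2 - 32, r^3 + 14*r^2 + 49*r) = 1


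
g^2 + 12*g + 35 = (g + 5)*(g + 7)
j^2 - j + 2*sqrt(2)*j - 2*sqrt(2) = (j - 1)*(j + 2*sqrt(2))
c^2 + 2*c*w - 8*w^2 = (c - 2*w)*(c + 4*w)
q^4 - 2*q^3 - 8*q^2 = q^2*(q - 4)*(q + 2)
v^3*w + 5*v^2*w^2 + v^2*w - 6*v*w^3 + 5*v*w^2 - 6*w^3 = (v - w)*(v + 6*w)*(v*w + w)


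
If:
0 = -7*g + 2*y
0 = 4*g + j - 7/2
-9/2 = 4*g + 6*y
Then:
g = -9/50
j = 211/50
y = -63/100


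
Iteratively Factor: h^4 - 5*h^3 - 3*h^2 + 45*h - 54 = (h - 2)*(h^3 - 3*h^2 - 9*h + 27) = (h - 3)*(h - 2)*(h^2 - 9) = (h - 3)*(h - 2)*(h + 3)*(h - 3)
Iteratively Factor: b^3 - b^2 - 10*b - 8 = (b + 2)*(b^2 - 3*b - 4) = (b + 1)*(b + 2)*(b - 4)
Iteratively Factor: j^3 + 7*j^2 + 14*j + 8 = (j + 1)*(j^2 + 6*j + 8) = (j + 1)*(j + 2)*(j + 4)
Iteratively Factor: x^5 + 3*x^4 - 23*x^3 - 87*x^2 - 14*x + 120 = (x + 4)*(x^4 - x^3 - 19*x^2 - 11*x + 30) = (x + 3)*(x + 4)*(x^3 - 4*x^2 - 7*x + 10) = (x + 2)*(x + 3)*(x + 4)*(x^2 - 6*x + 5) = (x - 1)*(x + 2)*(x + 3)*(x + 4)*(x - 5)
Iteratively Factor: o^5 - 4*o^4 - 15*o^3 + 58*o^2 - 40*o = (o - 5)*(o^4 + o^3 - 10*o^2 + 8*o) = o*(o - 5)*(o^3 + o^2 - 10*o + 8) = o*(o - 5)*(o + 4)*(o^2 - 3*o + 2) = o*(o - 5)*(o - 1)*(o + 4)*(o - 2)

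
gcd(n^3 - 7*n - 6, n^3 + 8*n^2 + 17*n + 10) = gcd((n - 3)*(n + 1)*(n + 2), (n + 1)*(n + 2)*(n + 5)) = n^2 + 3*n + 2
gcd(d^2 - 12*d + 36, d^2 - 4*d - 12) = d - 6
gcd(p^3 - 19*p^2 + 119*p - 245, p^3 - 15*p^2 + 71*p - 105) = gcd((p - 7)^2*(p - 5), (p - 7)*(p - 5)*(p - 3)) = p^2 - 12*p + 35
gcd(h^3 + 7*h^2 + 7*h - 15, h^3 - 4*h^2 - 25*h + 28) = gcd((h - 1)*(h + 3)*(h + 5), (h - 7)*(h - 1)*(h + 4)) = h - 1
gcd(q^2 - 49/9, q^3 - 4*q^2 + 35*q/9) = q - 7/3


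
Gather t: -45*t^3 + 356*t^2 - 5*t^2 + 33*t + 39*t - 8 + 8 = -45*t^3 + 351*t^2 + 72*t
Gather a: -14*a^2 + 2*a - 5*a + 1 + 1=-14*a^2 - 3*a + 2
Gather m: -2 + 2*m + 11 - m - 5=m + 4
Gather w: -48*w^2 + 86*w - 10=-48*w^2 + 86*w - 10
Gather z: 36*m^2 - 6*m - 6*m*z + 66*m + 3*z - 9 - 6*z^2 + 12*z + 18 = 36*m^2 + 60*m - 6*z^2 + z*(15 - 6*m) + 9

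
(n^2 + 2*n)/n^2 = (n + 2)/n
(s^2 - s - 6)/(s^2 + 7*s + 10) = (s - 3)/(s + 5)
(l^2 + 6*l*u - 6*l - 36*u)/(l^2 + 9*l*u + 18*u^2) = (l - 6)/(l + 3*u)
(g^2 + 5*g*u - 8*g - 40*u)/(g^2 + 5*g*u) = (g - 8)/g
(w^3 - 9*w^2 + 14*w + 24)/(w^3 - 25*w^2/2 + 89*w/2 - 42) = 2*(w^2 - 5*w - 6)/(2*w^2 - 17*w + 21)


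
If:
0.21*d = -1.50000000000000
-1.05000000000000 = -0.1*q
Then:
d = -7.14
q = 10.50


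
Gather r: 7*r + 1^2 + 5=7*r + 6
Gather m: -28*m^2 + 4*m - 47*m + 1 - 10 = -28*m^2 - 43*m - 9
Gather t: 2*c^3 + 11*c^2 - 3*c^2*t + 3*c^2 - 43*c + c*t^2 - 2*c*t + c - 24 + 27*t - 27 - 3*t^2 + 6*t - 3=2*c^3 + 14*c^2 - 42*c + t^2*(c - 3) + t*(-3*c^2 - 2*c + 33) - 54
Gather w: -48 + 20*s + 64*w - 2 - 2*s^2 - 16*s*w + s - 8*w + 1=-2*s^2 + 21*s + w*(56 - 16*s) - 49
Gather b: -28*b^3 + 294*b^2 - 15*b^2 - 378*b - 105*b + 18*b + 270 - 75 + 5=-28*b^3 + 279*b^2 - 465*b + 200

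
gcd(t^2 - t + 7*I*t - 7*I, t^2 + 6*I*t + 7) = t + 7*I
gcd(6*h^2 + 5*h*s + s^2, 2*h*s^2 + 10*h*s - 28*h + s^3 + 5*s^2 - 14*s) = 2*h + s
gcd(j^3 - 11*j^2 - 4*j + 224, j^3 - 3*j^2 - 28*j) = j^2 - 3*j - 28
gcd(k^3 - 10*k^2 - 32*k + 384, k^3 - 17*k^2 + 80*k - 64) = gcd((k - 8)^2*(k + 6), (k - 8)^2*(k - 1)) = k^2 - 16*k + 64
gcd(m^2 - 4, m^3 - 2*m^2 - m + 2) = m - 2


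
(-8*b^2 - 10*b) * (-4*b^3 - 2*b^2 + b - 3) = 32*b^5 + 56*b^4 + 12*b^3 + 14*b^2 + 30*b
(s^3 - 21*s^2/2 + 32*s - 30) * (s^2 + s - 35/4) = s^5 - 19*s^4/2 + 51*s^3/4 + 751*s^2/8 - 310*s + 525/2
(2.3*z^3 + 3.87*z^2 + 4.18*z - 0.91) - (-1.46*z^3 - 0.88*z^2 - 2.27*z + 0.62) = 3.76*z^3 + 4.75*z^2 + 6.45*z - 1.53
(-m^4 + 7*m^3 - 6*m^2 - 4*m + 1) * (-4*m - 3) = 4*m^5 - 25*m^4 + 3*m^3 + 34*m^2 + 8*m - 3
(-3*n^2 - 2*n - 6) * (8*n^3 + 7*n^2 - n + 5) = -24*n^5 - 37*n^4 - 59*n^3 - 55*n^2 - 4*n - 30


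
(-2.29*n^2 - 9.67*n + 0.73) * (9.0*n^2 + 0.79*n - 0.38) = -20.61*n^4 - 88.8391*n^3 - 0.1991*n^2 + 4.2513*n - 0.2774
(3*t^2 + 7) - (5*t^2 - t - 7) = -2*t^2 + t + 14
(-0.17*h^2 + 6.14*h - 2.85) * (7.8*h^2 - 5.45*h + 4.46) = -1.326*h^4 + 48.8185*h^3 - 56.4512*h^2 + 42.9169*h - 12.711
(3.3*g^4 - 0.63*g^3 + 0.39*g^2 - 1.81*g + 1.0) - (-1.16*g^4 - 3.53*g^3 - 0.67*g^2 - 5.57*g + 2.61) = 4.46*g^4 + 2.9*g^3 + 1.06*g^2 + 3.76*g - 1.61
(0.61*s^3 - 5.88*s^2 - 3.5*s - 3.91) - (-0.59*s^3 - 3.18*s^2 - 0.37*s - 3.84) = 1.2*s^3 - 2.7*s^2 - 3.13*s - 0.0700000000000003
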